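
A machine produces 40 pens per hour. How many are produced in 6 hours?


Production rate: 40 pens per hour
Time: 6 hours
Total: 40 x 6 = 240 pens

240 pens


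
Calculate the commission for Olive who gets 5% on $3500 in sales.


Convert rate to decimal:
5% = 0.05
Multiply by sales:
$3500 x 0.05 = $175

$175


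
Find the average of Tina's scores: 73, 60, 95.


Add the scores:
73 + 60 + 95 = 228
Divide by the number of tests:
228 / 3 = 76

76


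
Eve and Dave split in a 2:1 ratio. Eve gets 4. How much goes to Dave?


Find the multiplier:
4 / 2 = 2
Apply to Dave's share:
1 x 2 = 2

2


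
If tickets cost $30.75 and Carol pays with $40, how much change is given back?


Start with the amount paid:
$40
Subtract the price:
$40 - $30.75 = $9.25

$9.25


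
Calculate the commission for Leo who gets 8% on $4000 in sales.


Convert rate to decimal:
8% = 0.08
Multiply by sales:
$4000 x 0.08 = $320

$320


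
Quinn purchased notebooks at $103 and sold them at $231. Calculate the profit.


Selling price = $231
Cost price = $103
Profit = selling price - cost price:
Profit = $231 - $103 = $128

$128


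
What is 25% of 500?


Convert percentage to decimal:
25% = 0.25
Multiply:
500 x 0.25 = 125

125


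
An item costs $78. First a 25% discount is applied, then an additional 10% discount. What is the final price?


First discount:
25% of $78 = $19.50
Price after first discount:
$78 - $19.50 = $58.50
Second discount:
10% of $58.50 = $5.85
Final price:
$58.50 - $5.85 = $52.65

$52.65


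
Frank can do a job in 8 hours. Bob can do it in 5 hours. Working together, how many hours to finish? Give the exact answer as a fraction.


Frank's rate: 1/8 of the job per hour
Bob's rate: 1/5 of the job per hour
Combined rate: 1/8 + 1/5 = 13/40 per hour
Time = 1 / (13/40) = 40/13 hours (≈ 3.08 hours)

40/13 hours


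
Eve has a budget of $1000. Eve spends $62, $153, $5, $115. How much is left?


Add up expenses:
$62 + $153 + $5 + $115 = $335
Subtract from budget:
$1000 - $335 = $665

$665


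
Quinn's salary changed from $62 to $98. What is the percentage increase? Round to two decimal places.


Find the absolute change:
|98 - 62| = 36
Divide by original and multiply by 100:
36 / 62 x 100 = 58.0645...% ≈ 58.06%

58.06%


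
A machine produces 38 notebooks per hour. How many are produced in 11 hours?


Production rate: 38 notebooks per hour
Time: 11 hours
Total: 38 x 11 = 418 notebooks

418 notebooks


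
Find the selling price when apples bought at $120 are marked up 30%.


Calculate the markup amount:
30% of $120 = $36
Add to cost:
$120 + $36 = $156

$156


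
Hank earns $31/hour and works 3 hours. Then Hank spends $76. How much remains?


Calculate earnings:
3 x $31 = $93
Subtract spending:
$93 - $76 = $17

$17


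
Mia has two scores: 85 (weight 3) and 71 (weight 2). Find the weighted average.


Weighted sum:
3 x 85 + 2 x 71 = 397
Total weight:
3 + 2 = 5
Weighted average:
397 / 5 = 79.4

79.4


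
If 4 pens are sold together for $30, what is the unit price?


Total cost: $30
Number of items: 4
Unit price: $30 / 4 = $7.50

$7.50


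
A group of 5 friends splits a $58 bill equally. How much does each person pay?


Total bill: $58
Number of people: 5
Each pays: $58 / 5 = $11.60

$11.60


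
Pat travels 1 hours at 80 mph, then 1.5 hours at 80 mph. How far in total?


Leg 1 distance:
80 x 1 = 80 miles
Leg 2 distance:
80 x 1.5 = 120 miles
Total distance:
80 + 120 = 200 miles

200 miles


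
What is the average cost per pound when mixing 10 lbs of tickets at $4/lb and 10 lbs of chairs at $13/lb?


Cost of tickets:
10 x $4 = $40
Cost of chairs:
10 x $13 = $130
Total cost: $40 + $130 = $170
Total weight: 20 lbs
Average: $170 / 20 = $8.50/lb

$8.50/lb


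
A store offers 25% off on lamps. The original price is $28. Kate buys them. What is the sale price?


Calculate the discount amount:
25% of $28 = $7
Subtract from original:
$28 - $7 = $21

$21


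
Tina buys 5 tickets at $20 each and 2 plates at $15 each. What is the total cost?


Cost of tickets:
5 x $20 = $100
Cost of plates:
2 x $15 = $30
Add both:
$100 + $30 = $130

$130


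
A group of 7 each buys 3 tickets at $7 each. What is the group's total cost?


Cost per person:
3 x $7 = $21
Group total:
7 x $21 = $147

$147


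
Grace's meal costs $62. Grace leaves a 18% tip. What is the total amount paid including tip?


Calculate the tip:
18% of $62 = $11.16
Add tip to meal cost:
$62 + $11.16 = $73.16

$73.16


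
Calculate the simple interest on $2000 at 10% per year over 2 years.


Use the formula I = P x R x T / 100
P x R x T = 2000 x 10 x 2 = 40000
I = 40000 / 100 = $400

$400


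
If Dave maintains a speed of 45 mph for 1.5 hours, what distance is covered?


Use the formula: distance = speed x time
Speed = 45 mph, Time = 1.5 hours
45 x 1.5 = 67.5 miles

67.5 miles


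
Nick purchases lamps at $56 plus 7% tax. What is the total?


Calculate the tax:
7% of $56 = $3.92
Add tax to price:
$56 + $3.92 = $59.92

$59.92


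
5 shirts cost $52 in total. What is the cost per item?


Total cost: $52
Number of items: 5
Unit price: $52 / 5 = $10.40

$10.40


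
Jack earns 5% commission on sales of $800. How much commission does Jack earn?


Convert rate to decimal:
5% = 0.05
Multiply by sales:
$800 x 0.05 = $40

$40


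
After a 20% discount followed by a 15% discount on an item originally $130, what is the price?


First discount:
20% of $130 = $26
Price after first discount:
$130 - $26 = $104
Second discount:
15% of $104 = $15.60
Final price:
$104 - $15.60 = $88.40

$88.40


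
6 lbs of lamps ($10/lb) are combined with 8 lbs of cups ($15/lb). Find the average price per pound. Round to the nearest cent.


Cost of lamps:
6 x $10 = $60
Cost of cups:
8 x $15 = $120
Total cost: $60 + $120 = $180
Total weight: 14 lbs
Average: $180 / 14 = $12.8571... ≈ $12.86/lb

$12.86/lb


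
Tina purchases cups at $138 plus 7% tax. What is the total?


Calculate the tax:
7% of $138 = $9.66
Add tax to price:
$138 + $9.66 = $147.66

$147.66


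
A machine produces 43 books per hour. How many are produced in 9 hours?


Production rate: 43 books per hour
Time: 9 hours
Total: 43 x 9 = 387 books

387 books


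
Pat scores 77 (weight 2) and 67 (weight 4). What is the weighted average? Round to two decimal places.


Weighted sum:
2 x 77 + 4 x 67 = 422
Total weight:
2 + 4 = 6
Weighted average:
422 / 6 = 70.3333... ≈ 70.33

70.33


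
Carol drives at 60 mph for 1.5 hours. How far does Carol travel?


Use the formula: distance = speed x time
Speed = 60 mph, Time = 1.5 hours
60 x 1.5 = 90 miles

90 miles


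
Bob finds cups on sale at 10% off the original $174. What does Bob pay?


Calculate the discount amount:
10% of $174 = $17.40
Subtract from original:
$174 - $17.40 = $156.60

$156.60


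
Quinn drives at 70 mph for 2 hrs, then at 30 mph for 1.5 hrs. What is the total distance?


Leg 1 distance:
70 x 2 = 140 miles
Leg 2 distance:
30 x 1.5 = 45 miles
Total distance:
140 + 45 = 185 miles

185 miles


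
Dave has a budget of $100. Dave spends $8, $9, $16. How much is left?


Add up expenses:
$8 + $9 + $16 = $33
Subtract from budget:
$100 - $33 = $67

$67


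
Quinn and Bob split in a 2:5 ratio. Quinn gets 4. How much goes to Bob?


Find the multiplier:
4 / 2 = 2
Apply to Bob's share:
5 x 2 = 10

10


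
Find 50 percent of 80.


Convert percentage to decimal:
50% = 0.5
Multiply:
80 x 0.5 = 40

40


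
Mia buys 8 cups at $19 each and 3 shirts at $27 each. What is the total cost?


Cost of cups:
8 x $19 = $152
Cost of shirts:
3 x $27 = $81
Add both:
$152 + $81 = $233

$233


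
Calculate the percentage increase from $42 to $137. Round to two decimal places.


Find the absolute change:
|137 - 42| = 95
Divide by original and multiply by 100:
95 / 42 x 100 = 226.1904...% ≈ 226.19%

226.19%


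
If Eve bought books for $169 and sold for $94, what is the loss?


Selling price = $94
Cost price = $169
Loss = cost price - selling price:
Loss = $169 - $94 = $75

$75


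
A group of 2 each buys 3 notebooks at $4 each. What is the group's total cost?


Cost per person:
3 x $4 = $12
Group total:
2 x $12 = $24

$24


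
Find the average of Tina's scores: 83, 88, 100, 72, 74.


Add the scores:
83 + 88 + 100 + 72 + 74 = 417
Divide by the number of tests:
417 / 5 = 83.4

83.4


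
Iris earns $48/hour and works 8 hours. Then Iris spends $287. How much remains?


Calculate earnings:
8 x $48 = $384
Subtract spending:
$384 - $287 = $97

$97


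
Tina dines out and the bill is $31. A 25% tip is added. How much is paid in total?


Calculate the tip:
25% of $31 = $7.75
Add tip to meal cost:
$31 + $7.75 = $38.75

$38.75


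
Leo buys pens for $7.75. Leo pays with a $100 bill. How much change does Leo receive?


Start with the amount paid:
$100
Subtract the price:
$100 - $7.75 = $92.25

$92.25


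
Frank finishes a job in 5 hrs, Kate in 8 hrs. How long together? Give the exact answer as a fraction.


Frank's rate: 1/5 of the job per hour
Kate's rate: 1/8 of the job per hour
Combined rate: 1/5 + 1/8 = 13/40 per hour
Time = 1 / (13/40) = 40/13 hours (≈ 3.08 hours)

40/13 hours


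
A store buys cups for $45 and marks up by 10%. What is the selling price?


Calculate the markup amount:
10% of $45 = $4.50
Add to cost:
$45 + $4.50 = $49.50

$49.50


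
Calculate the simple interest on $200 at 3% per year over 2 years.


Use the formula I = P x R x T / 100
P x R x T = 200 x 3 x 2 = 1200
I = 1200 / 100 = $12

$12


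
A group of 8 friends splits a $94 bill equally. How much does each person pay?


Total bill: $94
Number of people: 8
Each pays: $94 / 8 = $11.75

$11.75


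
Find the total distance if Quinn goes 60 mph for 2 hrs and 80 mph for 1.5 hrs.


Leg 1 distance:
60 x 2 = 120 miles
Leg 2 distance:
80 x 1.5 = 120 miles
Total distance:
120 + 120 = 240 miles

240 miles


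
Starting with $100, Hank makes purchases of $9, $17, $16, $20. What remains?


Add up expenses:
$9 + $17 + $16 + $20 = $62
Subtract from budget:
$100 - $62 = $38

$38


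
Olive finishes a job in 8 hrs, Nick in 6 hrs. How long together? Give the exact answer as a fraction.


Olive's rate: 1/8 of the job per hour
Nick's rate: 1/6 of the job per hour
Combined rate: 1/8 + 1/6 = 7/24 per hour
Time = 1 / (7/24) = 24/7 hours (≈ 3.43 hours)

24/7 hours


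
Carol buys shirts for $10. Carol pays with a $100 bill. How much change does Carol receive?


Start with the amount paid:
$100
Subtract the price:
$100 - $10 = $90

$90


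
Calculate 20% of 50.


Convert percentage to decimal:
20% = 0.2
Multiply:
50 x 0.2 = 10

10


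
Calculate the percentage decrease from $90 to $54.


Find the absolute change:
|54 - 90| = 36
Divide by original and multiply by 100:
36 / 90 x 100 = 40%

40%


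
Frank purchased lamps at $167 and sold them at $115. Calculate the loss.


Selling price = $115
Cost price = $167
Loss = cost price - selling price:
Loss = $167 - $115 = $52

$52


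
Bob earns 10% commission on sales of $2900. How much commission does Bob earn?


Convert rate to decimal:
10% = 0.1
Multiply by sales:
$2900 x 0.1 = $290

$290


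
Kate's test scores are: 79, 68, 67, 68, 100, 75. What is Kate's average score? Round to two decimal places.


Add the scores:
79 + 68 + 67 + 68 + 100 + 75 = 457
Divide by the number of tests:
457 / 6 = 76.1666... ≈ 76.17

76.17


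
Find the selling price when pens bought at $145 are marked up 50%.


Calculate the markup amount:
50% of $145 = $72.50
Add to cost:
$145 + $72.50 = $217.50

$217.50


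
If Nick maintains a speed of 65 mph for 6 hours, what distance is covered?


Use the formula: distance = speed x time
Speed = 65 mph, Time = 6 hours
65 x 6 = 390 miles

390 miles


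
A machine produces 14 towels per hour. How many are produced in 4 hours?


Production rate: 14 towels per hour
Time: 4 hours
Total: 14 x 4 = 56 towels

56 towels


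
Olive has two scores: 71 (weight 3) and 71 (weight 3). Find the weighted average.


Weighted sum:
3 x 71 + 3 x 71 = 426
Total weight:
3 + 3 = 6
Weighted average:
426 / 6 = 71

71


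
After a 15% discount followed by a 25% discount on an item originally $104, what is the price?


First discount:
15% of $104 = $15.60
Price after first discount:
$104 - $15.60 = $88.40
Second discount:
25% of $88.40 = $22.10
Final price:
$88.40 - $22.10 = $66.30

$66.30


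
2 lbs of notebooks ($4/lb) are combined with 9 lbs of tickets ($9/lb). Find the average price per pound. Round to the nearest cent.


Cost of notebooks:
2 x $4 = $8
Cost of tickets:
9 x $9 = $81
Total cost: $8 + $81 = $89
Total weight: 11 lbs
Average: $89 / 11 = $8.0909... ≈ $8.09/lb

$8.09/lb


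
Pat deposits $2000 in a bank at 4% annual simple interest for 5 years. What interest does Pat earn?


Use the formula I = P x R x T / 100
P x R x T = 2000 x 4 x 5 = 40000
I = 40000 / 100 = $400

$400


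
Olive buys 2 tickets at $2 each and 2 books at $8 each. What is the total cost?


Cost of tickets:
2 x $2 = $4
Cost of books:
2 x $8 = $16
Add both:
$4 + $16 = $20

$20


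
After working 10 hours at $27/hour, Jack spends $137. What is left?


Calculate earnings:
10 x $27 = $270
Subtract spending:
$270 - $137 = $133

$133


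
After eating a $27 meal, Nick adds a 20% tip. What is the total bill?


Calculate the tip:
20% of $27 = $5.40
Add tip to meal cost:
$27 + $5.40 = $32.40

$32.40


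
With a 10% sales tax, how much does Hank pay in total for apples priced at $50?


Calculate the tax:
10% of $50 = $5
Add tax to price:
$50 + $5 = $55

$55


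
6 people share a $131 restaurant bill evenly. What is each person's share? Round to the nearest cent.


Total bill: $131
Number of people: 6
Each pays: $131 / 6 = $21.8333... ≈ $21.83

$21.83


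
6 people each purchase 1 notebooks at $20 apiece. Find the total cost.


Cost per person:
1 x $20 = $20
Group total:
6 x $20 = $120

$120


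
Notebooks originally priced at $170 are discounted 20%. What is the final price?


Calculate the discount amount:
20% of $170 = $34
Subtract from original:
$170 - $34 = $136

$136


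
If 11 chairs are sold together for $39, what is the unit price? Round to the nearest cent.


Total cost: $39
Number of items: 11
Unit price: $39 / 11 = $3.5454... ≈ $3.55

$3.55


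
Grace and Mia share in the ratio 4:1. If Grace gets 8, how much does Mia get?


Find the multiplier:
8 / 4 = 2
Apply to Mia's share:
1 x 2 = 2

2


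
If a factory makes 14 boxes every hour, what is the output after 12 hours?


Production rate: 14 boxes per hour
Time: 12 hours
Total: 14 x 12 = 168 boxes

168 boxes


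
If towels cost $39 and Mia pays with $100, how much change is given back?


Start with the amount paid:
$100
Subtract the price:
$100 - $39 = $61

$61


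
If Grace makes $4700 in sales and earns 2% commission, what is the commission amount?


Convert rate to decimal:
2% = 0.02
Multiply by sales:
$4700 x 0.02 = $94

$94


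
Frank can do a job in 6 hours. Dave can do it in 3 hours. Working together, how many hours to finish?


Frank's rate: 1/6 of the job per hour
Dave's rate: 1/3 of the job per hour
Combined rate: 1/6 + 1/3 = 1/2 per hour
Time = 1 / (1/2) = 2 hours

2 hours


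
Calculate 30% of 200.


Convert percentage to decimal:
30% = 0.3
Multiply:
200 x 0.3 = 60

60


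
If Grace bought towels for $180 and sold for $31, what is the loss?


Selling price = $31
Cost price = $180
Loss = cost price - selling price:
Loss = $180 - $31 = $149

$149


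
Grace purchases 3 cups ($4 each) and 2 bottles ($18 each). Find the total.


Cost of cups:
3 x $4 = $12
Cost of bottles:
2 x $18 = $36
Add both:
$12 + $36 = $48

$48


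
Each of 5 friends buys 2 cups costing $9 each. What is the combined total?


Cost per person:
2 x $9 = $18
Group total:
5 x $18 = $90

$90


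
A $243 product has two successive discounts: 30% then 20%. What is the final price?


First discount:
30% of $243 = $72.90
Price after first discount:
$243 - $72.90 = $170.10
Second discount:
20% of $170.10 = $34.02
Final price:
$170.10 - $34.02 = $136.08

$136.08


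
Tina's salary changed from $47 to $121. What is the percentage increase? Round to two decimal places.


Find the absolute change:
|121 - 47| = 74
Divide by original and multiply by 100:
74 / 47 x 100 = 157.4468...% ≈ 157.45%

157.45%


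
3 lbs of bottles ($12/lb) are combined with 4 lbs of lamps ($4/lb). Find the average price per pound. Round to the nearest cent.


Cost of bottles:
3 x $12 = $36
Cost of lamps:
4 x $4 = $16
Total cost: $36 + $16 = $52
Total weight: 7 lbs
Average: $52 / 7 = $7.4285... ≈ $7.43/lb

$7.43/lb


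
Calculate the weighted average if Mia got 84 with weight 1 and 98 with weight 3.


Weighted sum:
1 x 84 + 3 x 98 = 378
Total weight:
1 + 3 = 4
Weighted average:
378 / 4 = 94.5

94.5


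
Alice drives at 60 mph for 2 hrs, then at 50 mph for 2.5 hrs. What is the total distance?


Leg 1 distance:
60 x 2 = 120 miles
Leg 2 distance:
50 x 2.5 = 125 miles
Total distance:
120 + 125 = 245 miles

245 miles


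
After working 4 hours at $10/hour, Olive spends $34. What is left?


Calculate earnings:
4 x $10 = $40
Subtract spending:
$40 - $34 = $6

$6


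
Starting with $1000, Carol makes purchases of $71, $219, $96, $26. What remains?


Add up expenses:
$71 + $219 + $96 + $26 = $412
Subtract from budget:
$1000 - $412 = $588

$588


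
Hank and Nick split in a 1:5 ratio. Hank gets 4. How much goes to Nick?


Find the multiplier:
4 / 1 = 4
Apply to Nick's share:
5 x 4 = 20

20


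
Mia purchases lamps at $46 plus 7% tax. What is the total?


Calculate the tax:
7% of $46 = $3.22
Add tax to price:
$46 + $3.22 = $49.22

$49.22


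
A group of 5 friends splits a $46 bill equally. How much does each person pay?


Total bill: $46
Number of people: 5
Each pays: $46 / 5 = $9.20

$9.20


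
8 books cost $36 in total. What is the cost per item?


Total cost: $36
Number of items: 8
Unit price: $36 / 8 = $4.50

$4.50


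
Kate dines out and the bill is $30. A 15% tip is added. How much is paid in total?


Calculate the tip:
15% of $30 = $4.50
Add tip to meal cost:
$30 + $4.50 = $34.50

$34.50


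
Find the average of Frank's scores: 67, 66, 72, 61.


Add the scores:
67 + 66 + 72 + 61 = 266
Divide by the number of tests:
266 / 4 = 66.5

66.5


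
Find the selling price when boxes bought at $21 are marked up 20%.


Calculate the markup amount:
20% of $21 = $4.20
Add to cost:
$21 + $4.20 = $25.20

$25.20


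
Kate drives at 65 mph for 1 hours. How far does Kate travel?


Use the formula: distance = speed x time
Speed = 65 mph, Time = 1 hours
65 x 1 = 65 miles

65 miles


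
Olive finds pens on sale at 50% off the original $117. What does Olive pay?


Calculate the discount amount:
50% of $117 = $58.50
Subtract from original:
$117 - $58.50 = $58.50

$58.50


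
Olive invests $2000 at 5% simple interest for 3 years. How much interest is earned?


Use the formula I = P x R x T / 100
P x R x T = 2000 x 5 x 3 = 30000
I = 30000 / 100 = $300

$300


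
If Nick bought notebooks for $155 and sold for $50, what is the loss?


Selling price = $50
Cost price = $155
Loss = cost price - selling price:
Loss = $155 - $50 = $105

$105


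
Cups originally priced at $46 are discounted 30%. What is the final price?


Calculate the discount amount:
30% of $46 = $13.80
Subtract from original:
$46 - $13.80 = $32.20

$32.20


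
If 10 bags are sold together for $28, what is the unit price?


Total cost: $28
Number of items: 10
Unit price: $28 / 10 = $2.80

$2.80


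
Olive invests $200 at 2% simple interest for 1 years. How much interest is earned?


Use the formula I = P x R x T / 100
P x R x T = 200 x 2 x 1 = 400
I = 400 / 100 = $4

$4


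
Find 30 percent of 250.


Convert percentage to decimal:
30% = 0.3
Multiply:
250 x 0.3 = 75

75


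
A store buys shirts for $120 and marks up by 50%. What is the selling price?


Calculate the markup amount:
50% of $120 = $60
Add to cost:
$120 + $60 = $180

$180


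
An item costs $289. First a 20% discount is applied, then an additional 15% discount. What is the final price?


First discount:
20% of $289 = $57.80
Price after first discount:
$289 - $57.80 = $231.20
Second discount:
15% of $231.20 = $34.68
Final price:
$231.20 - $34.68 = $196.52

$196.52


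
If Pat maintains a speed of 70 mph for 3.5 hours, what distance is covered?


Use the formula: distance = speed x time
Speed = 70 mph, Time = 3.5 hours
70 x 3.5 = 245 miles

245 miles


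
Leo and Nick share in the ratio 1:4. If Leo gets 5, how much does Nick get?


Find the multiplier:
5 / 1 = 5
Apply to Nick's share:
4 x 5 = 20

20


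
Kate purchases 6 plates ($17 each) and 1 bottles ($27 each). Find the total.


Cost of plates:
6 x $17 = $102
Cost of bottles:
1 x $27 = $27
Add both:
$102 + $27 = $129

$129


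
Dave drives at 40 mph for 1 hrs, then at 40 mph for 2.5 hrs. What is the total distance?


Leg 1 distance:
40 x 1 = 40 miles
Leg 2 distance:
40 x 2.5 = 100 miles
Total distance:
40 + 100 = 140 miles

140 miles


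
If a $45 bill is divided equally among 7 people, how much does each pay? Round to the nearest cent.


Total bill: $45
Number of people: 7
Each pays: $45 / 7 = $6.4285... ≈ $6.43

$6.43


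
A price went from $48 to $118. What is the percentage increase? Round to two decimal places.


Find the absolute change:
|118 - 48| = 70
Divide by original and multiply by 100:
70 / 48 x 100 = 145.8333...% ≈ 145.83%

145.83%


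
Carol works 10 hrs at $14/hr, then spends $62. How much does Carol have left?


Calculate earnings:
10 x $14 = $140
Subtract spending:
$140 - $62 = $78

$78


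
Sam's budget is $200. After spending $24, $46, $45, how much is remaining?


Add up expenses:
$24 + $46 + $45 = $115
Subtract from budget:
$200 - $115 = $85

$85


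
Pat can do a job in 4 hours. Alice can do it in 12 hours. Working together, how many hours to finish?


Pat's rate: 1/4 of the job per hour
Alice's rate: 1/12 of the job per hour
Combined rate: 1/4 + 1/12 = 1/3 per hour
Time = 1 / (1/3) = 3 hours

3 hours


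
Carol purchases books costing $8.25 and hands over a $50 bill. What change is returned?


Start with the amount paid:
$50
Subtract the price:
$50 - $8.25 = $41.75

$41.75


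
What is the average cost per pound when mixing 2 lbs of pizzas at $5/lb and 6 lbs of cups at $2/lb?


Cost of pizzas:
2 x $5 = $10
Cost of cups:
6 x $2 = $12
Total cost: $10 + $12 = $22
Total weight: 8 lbs
Average: $22 / 8 = $2.75/lb

$2.75/lb


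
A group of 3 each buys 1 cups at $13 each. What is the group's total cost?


Cost per person:
1 x $13 = $13
Group total:
3 x $13 = $39

$39


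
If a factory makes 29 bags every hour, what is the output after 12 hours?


Production rate: 29 bags per hour
Time: 12 hours
Total: 29 x 12 = 348 bags

348 bags


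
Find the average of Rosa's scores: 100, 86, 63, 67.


Add the scores:
100 + 86 + 63 + 67 = 316
Divide by the number of tests:
316 / 4 = 79

79


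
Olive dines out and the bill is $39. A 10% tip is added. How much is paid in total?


Calculate the tip:
10% of $39 = $3.90
Add tip to meal cost:
$39 + $3.90 = $42.90

$42.90


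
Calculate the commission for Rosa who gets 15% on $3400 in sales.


Convert rate to decimal:
15% = 0.15
Multiply by sales:
$3400 x 0.15 = $510

$510


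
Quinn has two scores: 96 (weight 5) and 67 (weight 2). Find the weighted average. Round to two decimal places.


Weighted sum:
5 x 96 + 2 x 67 = 614
Total weight:
5 + 2 = 7
Weighted average:
614 / 7 = 87.7142... ≈ 87.71

87.71


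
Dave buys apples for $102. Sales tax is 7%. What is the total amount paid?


Calculate the tax:
7% of $102 = $7.14
Add tax to price:
$102 + $7.14 = $109.14

$109.14


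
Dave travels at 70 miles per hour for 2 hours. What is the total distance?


Use the formula: distance = speed x time
Speed = 70 mph, Time = 2 hours
70 x 2 = 140 miles

140 miles


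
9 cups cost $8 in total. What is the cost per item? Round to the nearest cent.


Total cost: $8
Number of items: 9
Unit price: $8 / 9 = $0.8888... ≈ $0.89

$0.89


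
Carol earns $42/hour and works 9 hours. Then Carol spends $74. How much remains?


Calculate earnings:
9 x $42 = $378
Subtract spending:
$378 - $74 = $304

$304


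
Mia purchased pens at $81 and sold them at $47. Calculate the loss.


Selling price = $47
Cost price = $81
Loss = cost price - selling price:
Loss = $81 - $47 = $34

$34


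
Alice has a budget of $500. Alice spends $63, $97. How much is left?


Add up expenses:
$63 + $97 = $160
Subtract from budget:
$500 - $160 = $340

$340


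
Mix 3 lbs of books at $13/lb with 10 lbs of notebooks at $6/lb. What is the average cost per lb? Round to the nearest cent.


Cost of books:
3 x $13 = $39
Cost of notebooks:
10 x $6 = $60
Total cost: $39 + $60 = $99
Total weight: 13 lbs
Average: $99 / 13 = $7.6153... ≈ $7.62/lb

$7.62/lb


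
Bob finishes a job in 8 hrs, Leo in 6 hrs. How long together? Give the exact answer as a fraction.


Bob's rate: 1/8 of the job per hour
Leo's rate: 1/6 of the job per hour
Combined rate: 1/8 + 1/6 = 7/24 per hour
Time = 1 / (7/24) = 24/7 hours (≈ 3.43 hours)

24/7 hours


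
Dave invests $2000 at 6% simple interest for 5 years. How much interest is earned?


Use the formula I = P x R x T / 100
P x R x T = 2000 x 6 x 5 = 60000
I = 60000 / 100 = $600

$600


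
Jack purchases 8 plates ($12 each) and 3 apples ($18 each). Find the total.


Cost of plates:
8 x $12 = $96
Cost of apples:
3 x $18 = $54
Add both:
$96 + $54 = $150

$150


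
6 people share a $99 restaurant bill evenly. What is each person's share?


Total bill: $99
Number of people: 6
Each pays: $99 / 6 = $16.50

$16.50


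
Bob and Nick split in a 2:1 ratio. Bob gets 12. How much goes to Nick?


Find the multiplier:
12 / 2 = 6
Apply to Nick's share:
1 x 6 = 6

6


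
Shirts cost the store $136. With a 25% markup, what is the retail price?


Calculate the markup amount:
25% of $136 = $34
Add to cost:
$136 + $34 = $170

$170


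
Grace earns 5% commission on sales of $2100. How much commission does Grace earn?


Convert rate to decimal:
5% = 0.05
Multiply by sales:
$2100 x 0.05 = $105

$105


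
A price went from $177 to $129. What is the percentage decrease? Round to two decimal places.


Find the absolute change:
|129 - 177| = 48
Divide by original and multiply by 100:
48 / 177 x 100 = 27.1186...% ≈ 27.12%

27.12%


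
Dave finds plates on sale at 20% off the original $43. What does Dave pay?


Calculate the discount amount:
20% of $43 = $8.60
Subtract from original:
$43 - $8.60 = $34.40

$34.40


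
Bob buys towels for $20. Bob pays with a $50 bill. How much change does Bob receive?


Start with the amount paid:
$50
Subtract the price:
$50 - $20 = $30

$30


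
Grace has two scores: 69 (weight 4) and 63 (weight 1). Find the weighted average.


Weighted sum:
4 x 69 + 1 x 63 = 339
Total weight:
4 + 1 = 5
Weighted average:
339 / 5 = 67.8

67.8


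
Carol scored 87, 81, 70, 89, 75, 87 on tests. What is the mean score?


Add the scores:
87 + 81 + 70 + 89 + 75 + 87 = 489
Divide by the number of tests:
489 / 6 = 81.5

81.5


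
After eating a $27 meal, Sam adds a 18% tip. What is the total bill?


Calculate the tip:
18% of $27 = $4.86
Add tip to meal cost:
$27 + $4.86 = $31.86

$31.86


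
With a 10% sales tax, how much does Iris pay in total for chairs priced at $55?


Calculate the tax:
10% of $55 = $5.50
Add tax to price:
$55 + $5.50 = $60.50

$60.50


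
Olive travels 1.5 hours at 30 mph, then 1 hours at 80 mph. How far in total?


Leg 1 distance:
30 x 1.5 = 45 miles
Leg 2 distance:
80 x 1 = 80 miles
Total distance:
45 + 80 = 125 miles

125 miles


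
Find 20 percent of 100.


Convert percentage to decimal:
20% = 0.2
Multiply:
100 x 0.2 = 20

20


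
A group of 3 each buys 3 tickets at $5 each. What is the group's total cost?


Cost per person:
3 x $5 = $15
Group total:
3 x $15 = $45

$45


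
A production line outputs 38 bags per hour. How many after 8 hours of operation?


Production rate: 38 bags per hour
Time: 8 hours
Total: 38 x 8 = 304 bags

304 bags


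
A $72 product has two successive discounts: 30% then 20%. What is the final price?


First discount:
30% of $72 = $21.60
Price after first discount:
$72 - $21.60 = $50.40
Second discount:
20% of $50.40 = $10.08
Final price:
$50.40 - $10.08 = $40.32

$40.32


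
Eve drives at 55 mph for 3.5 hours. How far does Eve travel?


Use the formula: distance = speed x time
Speed = 55 mph, Time = 3.5 hours
55 x 3.5 = 192.5 miles

192.5 miles


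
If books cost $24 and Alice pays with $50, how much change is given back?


Start with the amount paid:
$50
Subtract the price:
$50 - $24 = $26

$26


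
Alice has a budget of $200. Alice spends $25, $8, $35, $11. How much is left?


Add up expenses:
$25 + $8 + $35 + $11 = $79
Subtract from budget:
$200 - $79 = $121

$121


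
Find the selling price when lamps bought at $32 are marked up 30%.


Calculate the markup amount:
30% of $32 = $9.60
Add to cost:
$32 + $9.60 = $41.60

$41.60


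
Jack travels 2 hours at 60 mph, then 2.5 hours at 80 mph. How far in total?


Leg 1 distance:
60 x 2 = 120 miles
Leg 2 distance:
80 x 2.5 = 200 miles
Total distance:
120 + 200 = 320 miles

320 miles


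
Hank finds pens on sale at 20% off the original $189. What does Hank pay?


Calculate the discount amount:
20% of $189 = $37.80
Subtract from original:
$189 - $37.80 = $151.20

$151.20


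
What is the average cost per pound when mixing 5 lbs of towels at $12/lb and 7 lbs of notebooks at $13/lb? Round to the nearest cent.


Cost of towels:
5 x $12 = $60
Cost of notebooks:
7 x $13 = $91
Total cost: $60 + $91 = $151
Total weight: 12 lbs
Average: $151 / 12 = $12.5833... ≈ $12.58/lb

$12.58/lb


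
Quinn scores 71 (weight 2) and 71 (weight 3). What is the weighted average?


Weighted sum:
2 x 71 + 3 x 71 = 355
Total weight:
2 + 3 = 5
Weighted average:
355 / 5 = 71

71


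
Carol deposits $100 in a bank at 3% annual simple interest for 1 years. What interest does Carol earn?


Use the formula I = P x R x T / 100
P x R x T = 100 x 3 x 1 = 300
I = 300 / 100 = $3

$3


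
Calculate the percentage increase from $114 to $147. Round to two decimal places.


Find the absolute change:
|147 - 114| = 33
Divide by original and multiply by 100:
33 / 114 x 100 = 28.9473...% ≈ 28.95%

28.95%


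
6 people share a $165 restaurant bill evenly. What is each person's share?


Total bill: $165
Number of people: 6
Each pays: $165 / 6 = $27.50

$27.50


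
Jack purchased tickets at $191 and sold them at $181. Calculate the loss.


Selling price = $181
Cost price = $191
Loss = cost price - selling price:
Loss = $191 - $181 = $10

$10


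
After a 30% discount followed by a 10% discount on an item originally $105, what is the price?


First discount:
30% of $105 = $31.50
Price after first discount:
$105 - $31.50 = $73.50
Second discount:
10% of $73.50 = $7.35
Final price:
$73.50 - $7.35 = $66.15

$66.15


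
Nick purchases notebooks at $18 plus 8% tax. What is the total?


Calculate the tax:
8% of $18 = $1.44
Add tax to price:
$18 + $1.44 = $19.44

$19.44


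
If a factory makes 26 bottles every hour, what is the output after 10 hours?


Production rate: 26 bottles per hour
Time: 10 hours
Total: 26 x 10 = 260 bottles

260 bottles


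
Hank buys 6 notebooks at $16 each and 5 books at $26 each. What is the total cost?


Cost of notebooks:
6 x $16 = $96
Cost of books:
5 x $26 = $130
Add both:
$96 + $130 = $226

$226


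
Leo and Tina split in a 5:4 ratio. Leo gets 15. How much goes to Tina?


Find the multiplier:
15 / 5 = 3
Apply to Tina's share:
4 x 3 = 12

12


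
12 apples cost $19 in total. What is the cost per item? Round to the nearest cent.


Total cost: $19
Number of items: 12
Unit price: $19 / 12 = $1.5833... ≈ $1.58

$1.58


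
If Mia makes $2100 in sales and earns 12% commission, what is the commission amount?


Convert rate to decimal:
12% = 0.12
Multiply by sales:
$2100 x 0.12 = $252

$252


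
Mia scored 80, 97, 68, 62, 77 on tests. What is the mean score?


Add the scores:
80 + 97 + 68 + 62 + 77 = 384
Divide by the number of tests:
384 / 5 = 76.8

76.8


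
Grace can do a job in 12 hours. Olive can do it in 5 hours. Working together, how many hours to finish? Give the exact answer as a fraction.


Grace's rate: 1/12 of the job per hour
Olive's rate: 1/5 of the job per hour
Combined rate: 1/12 + 1/5 = 17/60 per hour
Time = 1 / (17/60) = 60/17 hours (≈ 3.53 hours)

60/17 hours


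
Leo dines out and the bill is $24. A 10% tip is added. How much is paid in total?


Calculate the tip:
10% of $24 = $2.40
Add tip to meal cost:
$24 + $2.40 = $26.40

$26.40


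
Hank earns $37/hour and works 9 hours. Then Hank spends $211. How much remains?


Calculate earnings:
9 x $37 = $333
Subtract spending:
$333 - $211 = $122

$122


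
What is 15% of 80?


Convert percentage to decimal:
15% = 0.15
Multiply:
80 x 0.15 = 12

12


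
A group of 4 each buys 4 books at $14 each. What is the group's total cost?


Cost per person:
4 x $14 = $56
Group total:
4 x $56 = $224

$224


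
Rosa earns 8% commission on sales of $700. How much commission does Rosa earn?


Convert rate to decimal:
8% = 0.08
Multiply by sales:
$700 x 0.08 = $56

$56


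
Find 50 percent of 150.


Convert percentage to decimal:
50% = 0.5
Multiply:
150 x 0.5 = 75

75


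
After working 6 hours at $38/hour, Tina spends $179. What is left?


Calculate earnings:
6 x $38 = $228
Subtract spending:
$228 - $179 = $49

$49


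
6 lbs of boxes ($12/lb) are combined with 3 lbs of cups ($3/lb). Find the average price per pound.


Cost of boxes:
6 x $12 = $72
Cost of cups:
3 x $3 = $9
Total cost: $72 + $9 = $81
Total weight: 9 lbs
Average: $81 / 9 = $9/lb

$9/lb


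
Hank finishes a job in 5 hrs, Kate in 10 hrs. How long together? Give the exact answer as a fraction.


Hank's rate: 1/5 of the job per hour
Kate's rate: 1/10 of the job per hour
Combined rate: 1/5 + 1/10 = 3/10 per hour
Time = 1 / (3/10) = 10/3 hours (≈ 3.33 hours)

10/3 hours


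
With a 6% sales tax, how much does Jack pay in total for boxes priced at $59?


Calculate the tax:
6% of $59 = $3.54
Add tax to price:
$59 + $3.54 = $62.54

$62.54


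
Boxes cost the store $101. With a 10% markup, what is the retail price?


Calculate the markup amount:
10% of $101 = $10.10
Add to cost:
$101 + $10.10 = $111.10

$111.10


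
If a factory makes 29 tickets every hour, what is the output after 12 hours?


Production rate: 29 tickets per hour
Time: 12 hours
Total: 29 x 12 = 348 tickets

348 tickets


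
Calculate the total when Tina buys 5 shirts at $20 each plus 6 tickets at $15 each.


Cost of shirts:
5 x $20 = $100
Cost of tickets:
6 x $15 = $90
Add both:
$100 + $90 = $190

$190


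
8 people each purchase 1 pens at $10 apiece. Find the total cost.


Cost per person:
1 x $10 = $10
Group total:
8 x $10 = $80

$80


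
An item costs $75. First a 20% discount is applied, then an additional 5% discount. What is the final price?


First discount:
20% of $75 = $15
Price after first discount:
$75 - $15 = $60
Second discount:
5% of $60 = $3
Final price:
$60 - $3 = $57

$57


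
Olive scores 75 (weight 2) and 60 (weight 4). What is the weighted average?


Weighted sum:
2 x 75 + 4 x 60 = 390
Total weight:
2 + 4 = 6
Weighted average:
390 / 6 = 65

65


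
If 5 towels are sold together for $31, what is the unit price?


Total cost: $31
Number of items: 5
Unit price: $31 / 5 = $6.20

$6.20


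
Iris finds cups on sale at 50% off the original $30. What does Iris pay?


Calculate the discount amount:
50% of $30 = $15
Subtract from original:
$30 - $15 = $15

$15


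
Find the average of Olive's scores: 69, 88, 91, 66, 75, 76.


Add the scores:
69 + 88 + 91 + 66 + 75 + 76 = 465
Divide by the number of tests:
465 / 6 = 77.5

77.5


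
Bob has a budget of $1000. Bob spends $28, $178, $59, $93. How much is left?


Add up expenses:
$28 + $178 + $59 + $93 = $358
Subtract from budget:
$1000 - $358 = $642

$642


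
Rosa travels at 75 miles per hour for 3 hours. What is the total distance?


Use the formula: distance = speed x time
Speed = 75 mph, Time = 3 hours
75 x 3 = 225 miles

225 miles


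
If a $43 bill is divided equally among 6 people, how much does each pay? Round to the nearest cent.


Total bill: $43
Number of people: 6
Each pays: $43 / 6 = $7.1666... ≈ $7.17

$7.17


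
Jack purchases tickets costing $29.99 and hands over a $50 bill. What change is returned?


Start with the amount paid:
$50
Subtract the price:
$50 - $29.99 = $20.01

$20.01


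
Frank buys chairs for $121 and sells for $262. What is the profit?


Selling price = $262
Cost price = $121
Profit = selling price - cost price:
Profit = $262 - $121 = $141

$141


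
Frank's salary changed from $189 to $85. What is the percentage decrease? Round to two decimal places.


Find the absolute change:
|85 - 189| = 104
Divide by original and multiply by 100:
104 / 189 x 100 = 55.0264...% ≈ 55.03%

55.03%


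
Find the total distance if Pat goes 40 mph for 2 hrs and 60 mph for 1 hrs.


Leg 1 distance:
40 x 2 = 80 miles
Leg 2 distance:
60 x 1 = 60 miles
Total distance:
80 + 60 = 140 miles

140 miles


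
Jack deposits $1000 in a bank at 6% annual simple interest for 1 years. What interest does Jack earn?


Use the formula I = P x R x T / 100
P x R x T = 1000 x 6 x 1 = 6000
I = 6000 / 100 = $60

$60


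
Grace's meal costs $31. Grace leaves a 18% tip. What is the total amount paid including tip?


Calculate the tip:
18% of $31 = $5.58
Add tip to meal cost:
$31 + $5.58 = $36.58

$36.58


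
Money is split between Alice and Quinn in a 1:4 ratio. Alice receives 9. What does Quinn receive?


Find the multiplier:
9 / 1 = 9
Apply to Quinn's share:
4 x 9 = 36

36


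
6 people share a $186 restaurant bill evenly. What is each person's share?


Total bill: $186
Number of people: 6
Each pays: $186 / 6 = $31

$31


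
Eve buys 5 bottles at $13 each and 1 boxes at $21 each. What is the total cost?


Cost of bottles:
5 x $13 = $65
Cost of boxes:
1 x $21 = $21
Add both:
$65 + $21 = $86

$86


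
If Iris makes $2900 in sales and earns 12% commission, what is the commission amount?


Convert rate to decimal:
12% = 0.12
Multiply by sales:
$2900 x 0.12 = $348

$348


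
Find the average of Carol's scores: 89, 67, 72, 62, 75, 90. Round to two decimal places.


Add the scores:
89 + 67 + 72 + 62 + 75 + 90 = 455
Divide by the number of tests:
455 / 6 = 75.8333... ≈ 75.83

75.83


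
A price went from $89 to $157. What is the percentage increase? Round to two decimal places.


Find the absolute change:
|157 - 89| = 68
Divide by original and multiply by 100:
68 / 89 x 100 = 76.4044...% ≈ 76.4%

76.4%


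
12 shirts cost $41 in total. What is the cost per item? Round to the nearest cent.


Total cost: $41
Number of items: 12
Unit price: $41 / 12 = $3.4166... ≈ $3.42

$3.42
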